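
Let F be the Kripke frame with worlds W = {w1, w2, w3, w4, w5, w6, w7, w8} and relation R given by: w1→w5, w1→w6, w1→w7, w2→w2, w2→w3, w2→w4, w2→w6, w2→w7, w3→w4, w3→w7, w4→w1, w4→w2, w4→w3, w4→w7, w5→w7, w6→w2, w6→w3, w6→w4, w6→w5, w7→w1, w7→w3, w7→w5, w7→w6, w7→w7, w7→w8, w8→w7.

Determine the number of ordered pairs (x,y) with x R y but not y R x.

10

Enumerating: (w1,w5), (w1,w6), (w2,w3), (w2,w7), (w4,w1), (w4,w7), (w6,w3), (w6,w4), (w6,w5), (w7,w6).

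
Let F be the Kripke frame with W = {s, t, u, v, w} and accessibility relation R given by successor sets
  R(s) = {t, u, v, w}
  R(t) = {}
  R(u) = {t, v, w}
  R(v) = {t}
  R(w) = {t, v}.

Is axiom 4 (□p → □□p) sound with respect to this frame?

The schema 4 characterises exactly the transitive frames.
Transitive: yes — every two-step R-path is closed by a direct edge.

Yes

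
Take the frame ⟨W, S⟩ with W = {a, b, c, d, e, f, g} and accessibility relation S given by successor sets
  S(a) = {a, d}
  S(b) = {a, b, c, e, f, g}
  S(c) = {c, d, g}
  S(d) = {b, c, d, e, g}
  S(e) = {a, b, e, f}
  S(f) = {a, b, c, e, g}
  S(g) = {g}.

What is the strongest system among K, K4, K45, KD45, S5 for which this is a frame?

Transitive (axiom 4): no — a S d and d S b, but not a S b.
Euclidean (axiom 5): no — b S a and b S c, but not a S c.
Serial (axiom D): yes — every world has a successor (e.g. a S a).
Reflexive (axiom T): no — f is not related to itself.
So F validates K; K4 would additionally require S to be transitive. The strongest is K.

K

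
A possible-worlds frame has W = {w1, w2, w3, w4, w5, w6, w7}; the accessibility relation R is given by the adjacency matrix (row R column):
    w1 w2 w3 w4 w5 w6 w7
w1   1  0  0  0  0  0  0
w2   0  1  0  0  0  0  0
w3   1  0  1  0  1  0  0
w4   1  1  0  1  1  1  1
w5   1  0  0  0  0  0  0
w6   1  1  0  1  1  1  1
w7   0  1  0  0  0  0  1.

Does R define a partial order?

No

Reflexive: no — w5 is not related to itself.
Transitive: yes — every two-step R-path is closed by a direct edge.
Antisymmetric: no — w4 R w6 and w6 R w4 with w4 ≠ w6.
So R is not a partial order.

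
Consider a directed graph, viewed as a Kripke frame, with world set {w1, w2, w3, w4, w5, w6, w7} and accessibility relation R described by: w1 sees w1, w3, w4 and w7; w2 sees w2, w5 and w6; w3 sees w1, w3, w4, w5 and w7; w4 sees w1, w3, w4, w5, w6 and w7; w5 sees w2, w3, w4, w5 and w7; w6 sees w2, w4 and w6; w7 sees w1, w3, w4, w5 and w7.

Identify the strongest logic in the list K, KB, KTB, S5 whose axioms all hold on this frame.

KTB

Symmetric (axiom B): yes — every pair in R has its reverse in R.
Reflexive (axiom T): yes — every world is R-related to itself.
Euclidean (axiom 5): no — w2 R w5 and w2 R w6, but not w5 R w6.
So F validates K, KB, KTB; S5 would additionally require R to be Euclidean. The strongest is KTB.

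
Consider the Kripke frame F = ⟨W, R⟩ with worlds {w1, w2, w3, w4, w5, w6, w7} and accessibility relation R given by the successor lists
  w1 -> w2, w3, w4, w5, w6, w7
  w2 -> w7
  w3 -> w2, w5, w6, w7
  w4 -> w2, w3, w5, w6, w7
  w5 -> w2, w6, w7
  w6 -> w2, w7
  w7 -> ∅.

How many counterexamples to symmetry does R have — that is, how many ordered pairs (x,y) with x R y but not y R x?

Enumerating: (w1,w2), (w1,w3), (w1,w4), (w1,w5), (w1,w6), (w1,w7), (w2,w7), (w3,w2), (w3,w5), (w3,w6), (w3,w7), (w4,w2), … and 9 more.
Total: 21.

21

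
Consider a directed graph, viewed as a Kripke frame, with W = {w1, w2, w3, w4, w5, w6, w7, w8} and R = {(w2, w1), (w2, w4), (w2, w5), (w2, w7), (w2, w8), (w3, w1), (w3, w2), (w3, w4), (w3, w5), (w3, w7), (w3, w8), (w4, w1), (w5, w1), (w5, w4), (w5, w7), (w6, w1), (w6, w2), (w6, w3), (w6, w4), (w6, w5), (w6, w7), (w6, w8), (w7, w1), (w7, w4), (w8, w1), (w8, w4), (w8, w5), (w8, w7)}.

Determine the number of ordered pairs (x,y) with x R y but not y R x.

Enumerating: (w2,w1), (w2,w4), (w2,w5), (w2,w7), (w2,w8), (w3,w1), (w3,w2), (w3,w4), (w3,w5), (w3,w7), (w3,w8), (w4,w1), … and 16 more.
Total: 28.

28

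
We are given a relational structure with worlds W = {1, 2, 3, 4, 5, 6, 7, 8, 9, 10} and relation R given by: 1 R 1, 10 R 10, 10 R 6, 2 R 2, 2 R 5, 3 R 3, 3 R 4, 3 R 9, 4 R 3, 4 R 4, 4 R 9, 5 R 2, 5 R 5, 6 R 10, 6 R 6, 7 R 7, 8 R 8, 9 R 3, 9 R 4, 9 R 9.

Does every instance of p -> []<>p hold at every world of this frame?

Yes

Axiom B corresponds to the accessibility relation being symmetric.
Symmetric: yes — every pair in R has its reverse in R.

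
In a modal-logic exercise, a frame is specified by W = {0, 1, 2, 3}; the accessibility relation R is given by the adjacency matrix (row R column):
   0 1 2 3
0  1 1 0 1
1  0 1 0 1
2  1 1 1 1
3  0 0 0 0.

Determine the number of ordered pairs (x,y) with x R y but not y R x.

Enumerating: (0,1), (0,3), (1,3), (2,0), (2,1), (2,3).

6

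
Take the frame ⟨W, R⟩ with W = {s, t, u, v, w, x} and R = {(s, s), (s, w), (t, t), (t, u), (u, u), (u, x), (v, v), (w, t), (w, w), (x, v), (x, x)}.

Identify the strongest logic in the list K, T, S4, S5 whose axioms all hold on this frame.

Reflexive (axiom T): yes — every world is R-related to itself.
Transitive (axiom 4): no — s R w and w R t, but not s R t.
Euclidean (axiom 5): no — s R w and s R s, but not w R s.
So F validates K, T; S4 would additionally require R to be transitive. The strongest is T.

T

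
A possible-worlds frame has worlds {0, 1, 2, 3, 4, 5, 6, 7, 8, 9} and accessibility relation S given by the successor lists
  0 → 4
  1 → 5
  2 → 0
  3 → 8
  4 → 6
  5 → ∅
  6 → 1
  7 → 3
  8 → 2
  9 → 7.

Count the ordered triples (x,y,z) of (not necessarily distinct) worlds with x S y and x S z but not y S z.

Enumerating: (0,4,4), (1,5,5), (2,0,0), (3,8,8), (4,6,6), (6,1,1), (7,3,3), (8,2,2), (9,7,7).

9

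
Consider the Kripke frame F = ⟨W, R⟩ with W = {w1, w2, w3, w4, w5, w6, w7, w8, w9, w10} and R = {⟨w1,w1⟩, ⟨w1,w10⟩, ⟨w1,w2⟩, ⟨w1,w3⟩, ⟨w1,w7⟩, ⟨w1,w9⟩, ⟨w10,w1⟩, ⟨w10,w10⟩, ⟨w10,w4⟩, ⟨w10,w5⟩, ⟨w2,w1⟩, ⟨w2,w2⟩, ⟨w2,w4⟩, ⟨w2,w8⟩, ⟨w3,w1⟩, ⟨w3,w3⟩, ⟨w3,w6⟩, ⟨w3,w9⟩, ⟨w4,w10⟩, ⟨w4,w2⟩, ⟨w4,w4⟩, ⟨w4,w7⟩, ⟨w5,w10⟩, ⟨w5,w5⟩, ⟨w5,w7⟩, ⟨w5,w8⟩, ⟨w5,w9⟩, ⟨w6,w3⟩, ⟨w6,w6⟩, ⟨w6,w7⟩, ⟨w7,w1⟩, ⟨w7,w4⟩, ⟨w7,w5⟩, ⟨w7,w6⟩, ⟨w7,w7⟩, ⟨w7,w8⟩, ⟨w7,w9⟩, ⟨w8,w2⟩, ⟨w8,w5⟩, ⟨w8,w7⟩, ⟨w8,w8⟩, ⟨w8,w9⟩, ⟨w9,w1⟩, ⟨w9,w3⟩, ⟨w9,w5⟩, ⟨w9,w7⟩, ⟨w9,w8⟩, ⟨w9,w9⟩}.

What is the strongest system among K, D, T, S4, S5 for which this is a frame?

Serial (axiom D): yes — every world has a successor (e.g. w1 R w1).
Reflexive (axiom T): yes — every world is R-related to itself.
Transitive (axiom 4): no — w1 R w10 and w10 R w4, but not w1 R w4.
Euclidean (axiom 5): no — w1 R w10 and w1 R w2, but not w10 R w2.
So F validates K, D, T; S4 would additionally require R to be transitive. The strongest is T.

T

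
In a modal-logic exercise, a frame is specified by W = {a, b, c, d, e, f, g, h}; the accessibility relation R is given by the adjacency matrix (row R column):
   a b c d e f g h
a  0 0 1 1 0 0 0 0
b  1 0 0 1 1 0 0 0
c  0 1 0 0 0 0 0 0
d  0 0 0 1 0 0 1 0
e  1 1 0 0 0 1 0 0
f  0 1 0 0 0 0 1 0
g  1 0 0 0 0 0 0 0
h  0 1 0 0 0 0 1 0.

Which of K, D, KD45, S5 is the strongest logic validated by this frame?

D

Serial (axiom D): yes — every world has a successor (e.g. a R c).
Euclidean (axiom 5): no — a R c and a R d, but not c R d.
Transitive (axiom 4): no — a R c and c R b, but not a R b.
Reflexive (axiom T): no — a is not related to itself.
So F validates K, D; KD45 would additionally require R to be Euclidean and transitive. The strongest is D.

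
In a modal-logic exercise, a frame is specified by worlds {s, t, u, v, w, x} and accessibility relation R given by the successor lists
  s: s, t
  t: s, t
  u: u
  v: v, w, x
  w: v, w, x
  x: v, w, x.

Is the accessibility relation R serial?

Yes

Serial: yes — every world has a successor (e.g. s R s).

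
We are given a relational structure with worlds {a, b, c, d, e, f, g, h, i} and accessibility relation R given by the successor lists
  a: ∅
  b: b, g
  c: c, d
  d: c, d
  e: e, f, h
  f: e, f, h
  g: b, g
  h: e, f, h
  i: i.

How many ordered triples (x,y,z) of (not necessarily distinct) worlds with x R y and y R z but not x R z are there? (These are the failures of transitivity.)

0

R is transitive; there are no such tuples.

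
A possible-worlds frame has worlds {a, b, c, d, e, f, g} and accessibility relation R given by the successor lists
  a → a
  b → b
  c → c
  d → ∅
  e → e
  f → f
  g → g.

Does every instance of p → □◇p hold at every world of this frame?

The schema B characterises exactly the symmetric frames.
Symmetric: yes — every pair in R has its reverse in R.

Yes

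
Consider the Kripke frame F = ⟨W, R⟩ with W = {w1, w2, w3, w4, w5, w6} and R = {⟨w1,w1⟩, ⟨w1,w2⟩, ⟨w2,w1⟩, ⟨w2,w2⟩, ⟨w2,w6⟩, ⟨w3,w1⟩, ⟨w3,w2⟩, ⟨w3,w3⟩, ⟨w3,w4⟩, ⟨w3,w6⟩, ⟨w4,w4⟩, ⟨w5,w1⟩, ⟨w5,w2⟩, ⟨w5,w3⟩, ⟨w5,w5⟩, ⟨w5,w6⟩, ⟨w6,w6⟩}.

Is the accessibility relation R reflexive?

Yes

Reflexive: yes — every world is R-related to itself.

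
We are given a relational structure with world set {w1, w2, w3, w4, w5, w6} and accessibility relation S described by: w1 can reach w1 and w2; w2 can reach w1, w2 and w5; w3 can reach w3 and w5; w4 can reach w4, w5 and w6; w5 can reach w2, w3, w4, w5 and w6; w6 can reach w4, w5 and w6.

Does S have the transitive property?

Transitive: no — w1 S w2 and w2 S w5, but not w1 S w5.

No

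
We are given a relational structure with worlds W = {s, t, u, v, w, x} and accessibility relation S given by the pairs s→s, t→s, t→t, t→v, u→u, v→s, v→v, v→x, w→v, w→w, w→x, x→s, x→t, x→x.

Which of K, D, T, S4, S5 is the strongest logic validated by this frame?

T

Serial (axiom D): yes — every world has a successor (e.g. s S s).
Reflexive (axiom T): yes — every world is S-related to itself.
Transitive (axiom 4): no — t S v and v S x, but not t S x.
Euclidean (axiom 5): no — t S s and t S v, but not s S v.
So F validates K, D, T; S4 would additionally require S to be transitive. The strongest is T.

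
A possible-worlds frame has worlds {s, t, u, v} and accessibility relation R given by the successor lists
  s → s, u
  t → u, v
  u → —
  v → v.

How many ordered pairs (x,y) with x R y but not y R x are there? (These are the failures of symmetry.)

3

Enumerating: (s,u), (t,u), (t,v).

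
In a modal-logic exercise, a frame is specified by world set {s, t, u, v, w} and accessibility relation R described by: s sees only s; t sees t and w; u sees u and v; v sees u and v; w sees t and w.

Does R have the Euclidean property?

Yes

Euclidean: yes — any two successors of a common world are R-related.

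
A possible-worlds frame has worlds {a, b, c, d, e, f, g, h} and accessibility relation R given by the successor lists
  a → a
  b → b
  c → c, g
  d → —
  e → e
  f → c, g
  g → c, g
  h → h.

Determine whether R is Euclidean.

Euclidean: yes — any two successors of a common world are R-related.

Yes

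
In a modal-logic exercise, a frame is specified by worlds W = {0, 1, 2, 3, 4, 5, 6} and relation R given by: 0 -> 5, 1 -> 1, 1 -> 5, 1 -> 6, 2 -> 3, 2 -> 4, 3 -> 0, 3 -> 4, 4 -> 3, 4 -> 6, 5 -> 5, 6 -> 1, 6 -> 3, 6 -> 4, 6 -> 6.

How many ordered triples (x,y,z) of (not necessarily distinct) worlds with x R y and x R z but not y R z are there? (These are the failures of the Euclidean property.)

Enumerating: (1,5,1), (1,5,6), (1,6,5), (2,3,3), (2,4,4), (3,0,0), (3,0,4), (3,4,0), (3,4,4), (4,3,3), (4,3,6), (6,1,3), (6,1,4), (6,3,1), (6,3,3), (6,3,6), (6,4,1), (6,4,4).

18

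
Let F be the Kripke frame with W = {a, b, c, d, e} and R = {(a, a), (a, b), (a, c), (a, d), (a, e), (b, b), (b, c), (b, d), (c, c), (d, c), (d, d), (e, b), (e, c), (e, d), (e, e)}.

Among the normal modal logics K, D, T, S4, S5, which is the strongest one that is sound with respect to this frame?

Serial (axiom D): yes — every world has a successor (e.g. a R a).
Reflexive (axiom T): yes — every world is R-related to itself.
Transitive (axiom 4): yes — every two-step R-path is closed by a direct edge.
Euclidean (axiom 5): no — a R b and a R e, but not b R e.
So F validates K, D, T, S4; S5 would additionally require R to be Euclidean. The strongest is S4.

S4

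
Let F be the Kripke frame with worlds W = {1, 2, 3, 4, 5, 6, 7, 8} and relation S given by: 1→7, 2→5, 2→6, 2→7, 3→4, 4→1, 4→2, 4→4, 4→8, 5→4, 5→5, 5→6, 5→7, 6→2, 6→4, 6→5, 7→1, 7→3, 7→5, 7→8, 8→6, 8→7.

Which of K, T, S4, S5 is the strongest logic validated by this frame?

Reflexive (axiom T): no — 1 is not related to itself.
Transitive (axiom 4): no — 1 S 7 and 7 S 3, but not 1 S 3.
Euclidean (axiom 5): no — 2 S 6 and 2 S 7, but not 6 S 7.
So F validates K; T would additionally require S to be reflexive. The strongest is K.

K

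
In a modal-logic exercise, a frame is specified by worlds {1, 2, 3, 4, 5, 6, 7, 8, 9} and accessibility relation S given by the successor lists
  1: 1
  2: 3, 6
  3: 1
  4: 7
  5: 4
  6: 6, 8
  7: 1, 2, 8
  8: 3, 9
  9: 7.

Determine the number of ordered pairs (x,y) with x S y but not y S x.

Enumerating: (2,3), (2,6), (3,1), (4,7), (5,4), (6,8), (7,1), (7,2), (7,8), (8,3), (8,9), (9,7).

12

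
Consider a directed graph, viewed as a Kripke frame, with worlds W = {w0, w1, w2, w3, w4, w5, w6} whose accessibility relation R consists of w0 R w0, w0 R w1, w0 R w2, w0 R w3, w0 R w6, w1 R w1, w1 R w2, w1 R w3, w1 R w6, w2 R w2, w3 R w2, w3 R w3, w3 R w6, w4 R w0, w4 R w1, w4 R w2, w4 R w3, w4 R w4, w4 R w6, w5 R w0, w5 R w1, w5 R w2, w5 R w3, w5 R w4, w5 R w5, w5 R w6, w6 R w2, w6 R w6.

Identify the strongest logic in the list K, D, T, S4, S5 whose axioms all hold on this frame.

S4

Serial (axiom D): yes — every world has a successor (e.g. w0 R w0).
Reflexive (axiom T): yes — every world is R-related to itself.
Transitive (axiom 4): yes — every two-step R-path is closed by a direct edge.
Euclidean (axiom 5): no — w0 R w2 and w0 R w1, but not w2 R w1.
So F validates K, D, T, S4; S5 would additionally require R to be Euclidean. The strongest is S4.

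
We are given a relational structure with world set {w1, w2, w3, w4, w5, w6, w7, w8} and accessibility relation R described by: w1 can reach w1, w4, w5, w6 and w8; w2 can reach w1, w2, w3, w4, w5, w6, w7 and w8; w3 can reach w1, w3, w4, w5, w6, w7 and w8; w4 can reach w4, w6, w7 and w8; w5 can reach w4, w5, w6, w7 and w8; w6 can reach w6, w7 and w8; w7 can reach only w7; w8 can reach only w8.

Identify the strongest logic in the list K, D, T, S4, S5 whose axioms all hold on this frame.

T

Serial (axiom D): yes — every world has a successor (e.g. w1 R w1).
Reflexive (axiom T): yes — every world is R-related to itself.
Transitive (axiom 4): no — w1 R w4 and w4 R w7, but not w1 R w7.
Euclidean (axiom 5): no — w1 R w4 and w1 R w5, but not w4 R w5.
So F validates K, D, T; S4 would additionally require R to be transitive. The strongest is T.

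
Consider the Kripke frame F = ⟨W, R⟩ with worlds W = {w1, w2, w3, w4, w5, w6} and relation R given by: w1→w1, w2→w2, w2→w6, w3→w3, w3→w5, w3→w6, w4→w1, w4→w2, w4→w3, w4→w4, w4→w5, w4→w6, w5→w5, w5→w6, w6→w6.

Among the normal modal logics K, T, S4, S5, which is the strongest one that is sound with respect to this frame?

S4

Reflexive (axiom T): yes — every world is R-related to itself.
Transitive (axiom 4): yes — every two-step R-path is closed by a direct edge.
Euclidean (axiom 5): no — w3 R w6 and w3 R w5, but not w6 R w5.
So F validates K, T, S4; S5 would additionally require R to be Euclidean. The strongest is S4.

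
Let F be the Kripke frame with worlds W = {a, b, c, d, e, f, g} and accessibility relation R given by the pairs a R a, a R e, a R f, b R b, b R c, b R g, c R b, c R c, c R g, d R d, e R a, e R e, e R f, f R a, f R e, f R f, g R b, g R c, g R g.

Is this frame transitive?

Transitive: yes — every two-step R-path is closed by a direct edge.

Yes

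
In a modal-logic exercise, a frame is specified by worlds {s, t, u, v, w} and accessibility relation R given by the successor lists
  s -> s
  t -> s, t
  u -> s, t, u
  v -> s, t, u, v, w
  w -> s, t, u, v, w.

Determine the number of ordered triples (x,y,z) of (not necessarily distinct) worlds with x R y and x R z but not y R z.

22

Enumerating: (t,s,t), (u,s,t), (u,s,u), (u,t,u), (v,s,t), (v,s,u), (v,s,v), (v,s,w), (v,t,u), (v,t,v), (v,t,w), (v,u,v), … and 10 more.
Total: 22.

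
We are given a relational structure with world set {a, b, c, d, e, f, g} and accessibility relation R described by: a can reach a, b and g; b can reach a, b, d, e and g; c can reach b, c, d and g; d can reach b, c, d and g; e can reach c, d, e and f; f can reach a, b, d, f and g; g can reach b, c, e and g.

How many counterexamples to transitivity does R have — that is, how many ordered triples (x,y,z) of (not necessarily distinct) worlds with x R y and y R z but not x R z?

Enumerating: (a,b,d), (a,b,e), (a,g,c), (a,g,e), (b,d,c), (b,e,c), (b,e,f), (b,g,c), (c,b,a), (c,b,e), (c,g,e), (d,b,a), … and 18 more.
Total: 30.

30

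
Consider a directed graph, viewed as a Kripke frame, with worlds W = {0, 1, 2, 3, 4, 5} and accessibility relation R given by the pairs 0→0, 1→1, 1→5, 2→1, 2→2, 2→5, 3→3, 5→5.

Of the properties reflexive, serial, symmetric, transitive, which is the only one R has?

transitive

Reflexive: no — 4 is not related to itself.
Serial: no — 4 has no R-successor.
Symmetric: no — 1 R 5 but not 5 R 1.
Transitive: yes — every two-step R-path is closed by a direct edge.
Only transitive holds.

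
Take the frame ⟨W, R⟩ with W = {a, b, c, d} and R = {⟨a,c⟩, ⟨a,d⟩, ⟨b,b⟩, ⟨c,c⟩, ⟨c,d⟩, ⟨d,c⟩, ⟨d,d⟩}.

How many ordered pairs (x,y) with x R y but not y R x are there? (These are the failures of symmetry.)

2

Enumerating: (a,c), (a,d).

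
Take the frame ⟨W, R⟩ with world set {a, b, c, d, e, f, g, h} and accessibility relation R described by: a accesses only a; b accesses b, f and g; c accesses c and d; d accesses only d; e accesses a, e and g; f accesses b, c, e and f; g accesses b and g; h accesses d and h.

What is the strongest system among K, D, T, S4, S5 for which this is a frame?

T

Serial (axiom D): yes — every world has a successor (e.g. a R a).
Reflexive (axiom T): yes — every world is R-related to itself.
Transitive (axiom 4): no — b R f and f R c, but not b R c.
Euclidean (axiom 5): no — b R f and b R g, but not f R g.
So F validates K, D, T; S4 would additionally require R to be transitive. The strongest is T.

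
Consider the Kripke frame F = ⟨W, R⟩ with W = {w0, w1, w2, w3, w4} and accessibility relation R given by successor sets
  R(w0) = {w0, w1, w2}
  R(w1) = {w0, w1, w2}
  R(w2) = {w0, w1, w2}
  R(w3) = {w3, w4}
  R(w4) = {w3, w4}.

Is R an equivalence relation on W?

Reflexive: yes — every world is R-related to itself.
Symmetric: yes — every pair in R has its reverse in R.
Transitive: yes — every two-step R-path is closed by a direct edge.
So R is an equivalence relation.

Yes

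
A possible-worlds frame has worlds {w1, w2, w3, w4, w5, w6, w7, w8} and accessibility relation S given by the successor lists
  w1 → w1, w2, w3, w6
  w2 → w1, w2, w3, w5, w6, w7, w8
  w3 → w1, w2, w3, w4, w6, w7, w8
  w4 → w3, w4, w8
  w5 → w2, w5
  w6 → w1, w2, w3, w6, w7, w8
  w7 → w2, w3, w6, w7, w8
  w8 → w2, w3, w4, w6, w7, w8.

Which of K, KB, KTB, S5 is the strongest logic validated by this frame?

Symmetric (axiom B): yes — every pair in S has its reverse in S.
Reflexive (axiom T): yes — every world is S-related to itself.
Euclidean (axiom 5): no — w2 S w1 and w2 S w5, but not w1 S w5.
So F validates K, KB, KTB; S5 would additionally require S to be Euclidean. The strongest is KTB.

KTB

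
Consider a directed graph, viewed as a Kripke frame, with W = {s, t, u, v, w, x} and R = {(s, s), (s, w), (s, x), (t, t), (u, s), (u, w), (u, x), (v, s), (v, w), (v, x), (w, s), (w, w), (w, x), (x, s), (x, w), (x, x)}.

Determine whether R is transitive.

Yes

Transitive: yes — every two-step R-path is closed by a direct edge.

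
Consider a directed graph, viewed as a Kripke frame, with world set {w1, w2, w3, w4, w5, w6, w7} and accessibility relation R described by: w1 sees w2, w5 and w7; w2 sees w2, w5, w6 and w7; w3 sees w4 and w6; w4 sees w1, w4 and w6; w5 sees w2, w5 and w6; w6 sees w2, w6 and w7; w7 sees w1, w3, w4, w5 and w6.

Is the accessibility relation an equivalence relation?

Reflexive: no — w1 is not related to itself.
Symmetric: no — w1 R w2 but not w2 R w1.
Transitive: no — w1 R w2 and w2 R w6, but not w1 R w6.
So R is not an equivalence relation.

No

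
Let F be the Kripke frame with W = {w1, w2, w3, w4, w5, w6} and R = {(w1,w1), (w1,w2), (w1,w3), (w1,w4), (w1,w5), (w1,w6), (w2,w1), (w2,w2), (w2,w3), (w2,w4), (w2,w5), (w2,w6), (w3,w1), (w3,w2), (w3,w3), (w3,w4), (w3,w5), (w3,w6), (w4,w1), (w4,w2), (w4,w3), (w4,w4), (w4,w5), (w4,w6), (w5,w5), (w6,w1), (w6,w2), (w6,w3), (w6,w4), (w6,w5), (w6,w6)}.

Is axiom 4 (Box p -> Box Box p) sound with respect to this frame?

Yes

The schema 4 characterises exactly the transitive frames.
Transitive: yes — every two-step R-path is closed by a direct edge.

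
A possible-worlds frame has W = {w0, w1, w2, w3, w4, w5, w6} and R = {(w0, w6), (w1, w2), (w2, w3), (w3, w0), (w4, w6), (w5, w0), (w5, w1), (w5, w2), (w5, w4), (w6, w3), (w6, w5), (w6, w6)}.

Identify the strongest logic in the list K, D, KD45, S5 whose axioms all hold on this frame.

D

Serial (axiom D): yes — every world has a successor (e.g. w0 R w6).
Euclidean (axiom 5): no — w5 R w0 and w5 R w1, but not w0 R w1.
Transitive (axiom 4): no — w0 R w6 and w6 R w3, but not w0 R w3.
Reflexive (axiom T): no — w0 is not related to itself.
So F validates K, D; KD45 would additionally require R to be Euclidean and transitive. The strongest is D.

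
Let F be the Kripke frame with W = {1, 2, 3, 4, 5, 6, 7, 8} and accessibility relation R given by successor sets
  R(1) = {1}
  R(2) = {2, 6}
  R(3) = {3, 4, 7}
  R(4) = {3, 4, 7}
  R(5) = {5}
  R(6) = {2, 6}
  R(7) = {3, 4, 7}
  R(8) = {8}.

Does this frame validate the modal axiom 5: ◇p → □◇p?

By correspondence theory, 5 is valid on a frame iff R is Euclidean.
Euclidean: yes — any two successors of a common world are R-related.

Yes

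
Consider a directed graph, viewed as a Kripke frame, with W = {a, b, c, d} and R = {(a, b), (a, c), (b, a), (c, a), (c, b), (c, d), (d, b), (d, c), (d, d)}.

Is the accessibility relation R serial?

Serial: yes — every world has a successor (e.g. a R b).

Yes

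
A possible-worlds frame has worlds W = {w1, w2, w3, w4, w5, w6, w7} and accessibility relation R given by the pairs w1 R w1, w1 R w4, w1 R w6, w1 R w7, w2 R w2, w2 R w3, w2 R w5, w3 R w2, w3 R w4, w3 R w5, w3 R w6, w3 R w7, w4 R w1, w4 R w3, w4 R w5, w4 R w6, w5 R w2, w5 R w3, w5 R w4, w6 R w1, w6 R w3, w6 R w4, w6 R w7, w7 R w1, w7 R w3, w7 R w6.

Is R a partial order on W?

Reflexive: no — w3 is not related to itself.
Transitive: no — w1 R w4 and w4 R w3, but not w1 R w3.
Antisymmetric: no — w1 R w4 and w4 R w1 with w1 ≠ w4.
So R is not a partial order.

No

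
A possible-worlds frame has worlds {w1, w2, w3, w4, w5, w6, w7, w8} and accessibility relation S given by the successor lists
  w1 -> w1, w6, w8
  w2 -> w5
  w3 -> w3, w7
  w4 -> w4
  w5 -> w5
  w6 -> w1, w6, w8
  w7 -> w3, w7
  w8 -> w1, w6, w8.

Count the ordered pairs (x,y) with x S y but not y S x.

Enumerating: (w2,w5).

1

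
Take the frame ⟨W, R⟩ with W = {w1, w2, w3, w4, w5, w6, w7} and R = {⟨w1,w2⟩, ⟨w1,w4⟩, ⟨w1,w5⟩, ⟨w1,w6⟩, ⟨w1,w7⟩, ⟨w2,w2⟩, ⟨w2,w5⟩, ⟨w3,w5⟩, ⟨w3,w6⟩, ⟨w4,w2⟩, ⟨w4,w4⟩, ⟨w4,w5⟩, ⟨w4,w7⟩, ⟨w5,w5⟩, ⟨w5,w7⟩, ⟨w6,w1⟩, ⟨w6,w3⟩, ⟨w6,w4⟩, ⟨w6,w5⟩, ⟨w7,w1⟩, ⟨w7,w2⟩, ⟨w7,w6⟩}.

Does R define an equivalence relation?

Reflexive: no — w1 is not related to itself.
Symmetric: no — w1 R w2 but not w2 R w1.
Transitive: no — w1 R w6 and w6 R w3, but not w1 R w3.
So R is not an equivalence relation.

No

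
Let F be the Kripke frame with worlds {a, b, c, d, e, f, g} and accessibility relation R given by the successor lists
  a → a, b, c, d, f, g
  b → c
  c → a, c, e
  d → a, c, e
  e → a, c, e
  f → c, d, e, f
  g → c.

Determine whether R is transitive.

No

Transitive: no — a R c and c R e, but not a R e.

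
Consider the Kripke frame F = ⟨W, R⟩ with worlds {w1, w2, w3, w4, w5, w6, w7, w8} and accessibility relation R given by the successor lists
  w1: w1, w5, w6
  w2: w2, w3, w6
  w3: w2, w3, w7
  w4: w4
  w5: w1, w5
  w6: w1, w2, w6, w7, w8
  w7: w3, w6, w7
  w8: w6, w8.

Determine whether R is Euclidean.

Euclidean: no — w1 R w5 and w1 R w6, but not w5 R w6.

No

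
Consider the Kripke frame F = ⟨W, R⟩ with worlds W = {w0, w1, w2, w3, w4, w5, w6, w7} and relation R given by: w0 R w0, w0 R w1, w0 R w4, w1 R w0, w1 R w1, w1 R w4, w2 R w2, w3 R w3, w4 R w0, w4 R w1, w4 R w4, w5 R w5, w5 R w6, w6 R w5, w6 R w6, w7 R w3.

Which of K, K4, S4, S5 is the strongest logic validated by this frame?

K4

Transitive (axiom 4): yes — every two-step R-path is closed by a direct edge.
Reflexive (axiom T): no — w7 is not related to itself.
Euclidean (axiom 5): yes — any two successors of a common world are R-related.
So F validates K, K4; S4 would additionally require R to be reflexive. The strongest is K4.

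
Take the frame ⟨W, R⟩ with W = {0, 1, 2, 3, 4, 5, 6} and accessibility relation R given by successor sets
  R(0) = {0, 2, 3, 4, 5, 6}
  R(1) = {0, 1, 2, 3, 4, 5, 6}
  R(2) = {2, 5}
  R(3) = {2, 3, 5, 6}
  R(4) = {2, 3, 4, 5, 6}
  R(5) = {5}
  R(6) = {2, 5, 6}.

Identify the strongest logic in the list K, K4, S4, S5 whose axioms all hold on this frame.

S4

Transitive (axiom 4): yes — every two-step R-path is closed by a direct edge.
Reflexive (axiom T): yes — every world is R-related to itself.
Euclidean (axiom 5): no — 0 R 2 and 0 R 3, but not 2 R 3.
So F validates K, K4, S4; S5 would additionally require R to be Euclidean. The strongest is S4.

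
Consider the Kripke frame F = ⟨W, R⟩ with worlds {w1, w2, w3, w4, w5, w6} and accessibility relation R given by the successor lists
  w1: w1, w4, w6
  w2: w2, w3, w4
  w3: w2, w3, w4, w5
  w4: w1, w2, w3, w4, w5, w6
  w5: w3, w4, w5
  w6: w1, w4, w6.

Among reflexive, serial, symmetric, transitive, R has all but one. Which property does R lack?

transitive

Reflexive: yes — every world is R-related to itself.
Serial: yes — every world has a successor (e.g. w1 R w1).
Symmetric: yes — every pair in R has its reverse in R.
Transitive: no — w1 R w4 and w4 R w2, but not w1 R w2.
Only transitive fails.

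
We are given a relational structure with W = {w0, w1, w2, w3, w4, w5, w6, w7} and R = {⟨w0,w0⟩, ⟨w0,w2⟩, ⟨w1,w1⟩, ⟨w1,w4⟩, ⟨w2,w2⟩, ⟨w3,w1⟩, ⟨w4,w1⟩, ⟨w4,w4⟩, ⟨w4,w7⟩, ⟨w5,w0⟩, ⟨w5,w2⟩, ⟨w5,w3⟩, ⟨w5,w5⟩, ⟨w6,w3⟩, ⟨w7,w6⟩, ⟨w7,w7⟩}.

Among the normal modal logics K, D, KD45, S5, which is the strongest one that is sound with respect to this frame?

Serial (axiom D): yes — every world has a successor (e.g. w0 R w0).
Euclidean (axiom 5): no — w4 R w1 and w4 R w7, but not w1 R w7.
Transitive (axiom 4): no — w1 R w4 and w4 R w7, but not w1 R w7.
Reflexive (axiom T): no — w3 is not related to itself.
So F validates K, D; KD45 would additionally require R to be Euclidean and transitive. The strongest is D.

D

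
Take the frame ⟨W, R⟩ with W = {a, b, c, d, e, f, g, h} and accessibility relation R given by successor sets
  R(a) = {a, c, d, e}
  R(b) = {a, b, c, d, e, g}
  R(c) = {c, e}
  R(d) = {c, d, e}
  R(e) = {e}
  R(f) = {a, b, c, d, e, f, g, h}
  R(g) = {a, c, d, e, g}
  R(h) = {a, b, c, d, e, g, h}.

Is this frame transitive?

Transitive: yes — every two-step R-path is closed by a direct edge.

Yes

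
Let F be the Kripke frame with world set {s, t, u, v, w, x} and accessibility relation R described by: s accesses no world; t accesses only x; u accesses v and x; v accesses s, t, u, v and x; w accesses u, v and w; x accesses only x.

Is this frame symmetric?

No

Symmetric: no — t R x but not x R t.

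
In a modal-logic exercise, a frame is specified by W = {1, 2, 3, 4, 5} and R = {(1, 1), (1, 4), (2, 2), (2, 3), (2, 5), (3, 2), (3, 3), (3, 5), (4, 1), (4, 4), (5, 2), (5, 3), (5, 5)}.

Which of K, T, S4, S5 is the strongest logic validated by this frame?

Reflexive (axiom T): yes — every world is R-related to itself.
Transitive (axiom 4): yes — every two-step R-path is closed by a direct edge.
Euclidean (axiom 5): yes — any two successors of a common world are R-related.
So F validates K, T, S4, S5. The strongest is S5.

S5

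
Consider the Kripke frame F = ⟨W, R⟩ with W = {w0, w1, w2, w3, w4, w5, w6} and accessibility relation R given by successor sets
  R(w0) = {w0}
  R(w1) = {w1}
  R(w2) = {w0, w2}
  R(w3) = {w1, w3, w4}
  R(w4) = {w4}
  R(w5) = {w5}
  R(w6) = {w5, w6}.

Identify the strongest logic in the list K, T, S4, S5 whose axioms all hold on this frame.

S4

Reflexive (axiom T): yes — every world is R-related to itself.
Transitive (axiom 4): yes — every two-step R-path is closed by a direct edge.
Euclidean (axiom 5): no — w3 R w1 and w3 R w4, but not w1 R w4.
So F validates K, T, S4; S5 would additionally require R to be Euclidean. The strongest is S4.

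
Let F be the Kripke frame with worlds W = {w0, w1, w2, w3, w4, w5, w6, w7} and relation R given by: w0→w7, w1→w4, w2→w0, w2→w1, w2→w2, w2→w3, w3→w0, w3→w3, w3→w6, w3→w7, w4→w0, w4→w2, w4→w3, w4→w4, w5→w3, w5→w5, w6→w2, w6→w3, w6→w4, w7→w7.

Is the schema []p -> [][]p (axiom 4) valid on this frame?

No

By correspondence theory, 4 is valid on a frame iff R is transitive.
Transitive: no — w1 R w4 and w4 R w0, but not w1 R w0.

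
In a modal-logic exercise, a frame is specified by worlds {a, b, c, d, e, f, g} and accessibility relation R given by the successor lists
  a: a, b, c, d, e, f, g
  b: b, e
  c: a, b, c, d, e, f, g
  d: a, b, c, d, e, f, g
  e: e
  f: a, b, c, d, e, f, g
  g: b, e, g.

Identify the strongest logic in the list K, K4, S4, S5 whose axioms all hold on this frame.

S4

Transitive (axiom 4): yes — every two-step R-path is closed by a direct edge.
Reflexive (axiom T): yes — every world is R-related to itself.
Euclidean (axiom 5): no — a R b and a R c, but not b R c.
So F validates K, K4, S4; S5 would additionally require R to be Euclidean. The strongest is S4.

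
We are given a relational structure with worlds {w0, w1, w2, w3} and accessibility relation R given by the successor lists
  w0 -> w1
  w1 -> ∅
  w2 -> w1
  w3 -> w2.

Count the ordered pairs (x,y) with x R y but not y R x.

3

Enumerating: (w0,w1), (w2,w1), (w3,w2).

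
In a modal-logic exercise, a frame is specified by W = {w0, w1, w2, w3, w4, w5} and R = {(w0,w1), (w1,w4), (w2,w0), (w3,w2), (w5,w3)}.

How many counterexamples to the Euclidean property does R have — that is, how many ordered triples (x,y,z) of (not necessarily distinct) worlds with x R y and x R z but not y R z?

Enumerating: (w0,w1,w1), (w1,w4,w4), (w2,w0,w0), (w3,w2,w2), (w5,w3,w3).

5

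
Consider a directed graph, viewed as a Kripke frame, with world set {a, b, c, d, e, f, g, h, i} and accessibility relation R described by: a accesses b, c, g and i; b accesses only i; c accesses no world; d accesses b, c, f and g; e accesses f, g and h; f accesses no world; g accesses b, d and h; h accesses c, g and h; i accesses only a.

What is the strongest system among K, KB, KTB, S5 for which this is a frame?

K

Symmetric (axiom B): no — a R b but not b R a.
Reflexive (axiom T): no — a is not related to itself.
Euclidean (axiom 5): no — a R b and a R c, but not b R c.
So F validates K; KB would additionally require R to be symmetric. The strongest is K.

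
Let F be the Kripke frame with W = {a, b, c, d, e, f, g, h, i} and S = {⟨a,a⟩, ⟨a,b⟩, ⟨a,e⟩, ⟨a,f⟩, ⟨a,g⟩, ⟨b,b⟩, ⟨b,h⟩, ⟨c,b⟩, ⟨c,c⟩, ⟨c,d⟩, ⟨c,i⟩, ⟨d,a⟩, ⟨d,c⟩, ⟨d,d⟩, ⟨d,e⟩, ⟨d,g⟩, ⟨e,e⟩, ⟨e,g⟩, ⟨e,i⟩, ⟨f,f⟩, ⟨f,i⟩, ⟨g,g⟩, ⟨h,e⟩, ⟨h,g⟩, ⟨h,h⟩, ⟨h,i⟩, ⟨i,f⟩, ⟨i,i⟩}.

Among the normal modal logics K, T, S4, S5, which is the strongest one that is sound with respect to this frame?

T

Reflexive (axiom T): yes — every world is S-related to itself.
Transitive (axiom 4): no — a S b and b S h, but not a S h.
Euclidean (axiom 5): no — a S b and a S e, but not b S e.
So F validates K, T; S4 would additionally require S to be transitive. The strongest is T.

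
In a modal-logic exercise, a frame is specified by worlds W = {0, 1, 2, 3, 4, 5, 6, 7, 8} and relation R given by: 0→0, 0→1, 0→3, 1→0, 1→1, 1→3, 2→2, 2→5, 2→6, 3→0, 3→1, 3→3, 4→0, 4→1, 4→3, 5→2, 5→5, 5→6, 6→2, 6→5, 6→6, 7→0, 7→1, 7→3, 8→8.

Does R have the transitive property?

Yes

Transitive: yes — every two-step R-path is closed by a direct edge.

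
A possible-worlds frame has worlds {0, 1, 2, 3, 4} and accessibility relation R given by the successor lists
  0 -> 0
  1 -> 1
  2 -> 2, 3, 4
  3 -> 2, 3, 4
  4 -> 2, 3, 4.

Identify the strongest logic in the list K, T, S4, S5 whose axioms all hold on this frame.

S5

Reflexive (axiom T): yes — every world is R-related to itself.
Transitive (axiom 4): yes — every two-step R-path is closed by a direct edge.
Euclidean (axiom 5): yes — any two successors of a common world are R-related.
So F validates K, T, S4, S5. The strongest is S5.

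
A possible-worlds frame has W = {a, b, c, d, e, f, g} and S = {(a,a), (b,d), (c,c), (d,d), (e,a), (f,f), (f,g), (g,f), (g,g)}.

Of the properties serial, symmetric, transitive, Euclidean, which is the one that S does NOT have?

Serial: yes — every world has a successor (e.g. a S a).
Symmetric: no — b S d but not d S b.
Transitive: yes — every two-step S-path is closed by a direct edge.
Euclidean: yes — any two successors of a common world are S-related.
Only symmetric fails.

symmetric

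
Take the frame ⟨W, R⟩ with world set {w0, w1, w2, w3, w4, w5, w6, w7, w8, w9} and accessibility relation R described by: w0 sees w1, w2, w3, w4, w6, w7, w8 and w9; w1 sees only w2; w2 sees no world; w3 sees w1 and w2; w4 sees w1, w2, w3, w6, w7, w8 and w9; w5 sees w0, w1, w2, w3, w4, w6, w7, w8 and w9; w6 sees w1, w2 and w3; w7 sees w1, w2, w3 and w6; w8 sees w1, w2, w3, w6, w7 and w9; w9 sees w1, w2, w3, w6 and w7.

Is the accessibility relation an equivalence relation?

Reflexive: no — w0 is not related to itself.
Symmetric: no — w0 R w1 but not w1 R w0.
Transitive: yes — every two-step R-path is closed by a direct edge.
So R is not an equivalence relation.

No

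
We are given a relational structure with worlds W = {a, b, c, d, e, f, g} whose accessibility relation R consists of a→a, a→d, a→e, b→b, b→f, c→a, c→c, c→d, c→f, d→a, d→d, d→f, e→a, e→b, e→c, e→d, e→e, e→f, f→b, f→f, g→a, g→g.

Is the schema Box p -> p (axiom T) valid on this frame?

Yes

By correspondence theory, T is valid on a frame iff R is reflexive.
Reflexive: yes — every world is R-related to itself.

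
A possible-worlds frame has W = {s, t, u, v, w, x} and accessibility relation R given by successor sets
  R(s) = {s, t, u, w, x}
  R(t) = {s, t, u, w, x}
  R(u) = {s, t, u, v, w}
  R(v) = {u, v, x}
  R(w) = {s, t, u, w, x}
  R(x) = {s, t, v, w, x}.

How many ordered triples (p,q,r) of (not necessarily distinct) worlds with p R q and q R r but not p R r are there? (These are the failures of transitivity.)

Enumerating: (s,u,v), (s,x,v), (t,u,v), (t,x,v), (u,s,x), (u,t,x), (u,v,x), (u,w,x), (v,u,s), (v,u,t), (v,u,w), (v,x,s), … and 8 more.
Total: 20.

20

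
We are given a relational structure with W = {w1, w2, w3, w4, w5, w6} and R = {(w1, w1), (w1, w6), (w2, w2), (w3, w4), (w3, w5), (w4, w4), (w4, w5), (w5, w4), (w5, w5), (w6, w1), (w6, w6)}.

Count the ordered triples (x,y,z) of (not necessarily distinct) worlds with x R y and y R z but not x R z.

R is transitive; there are no such tuples.

0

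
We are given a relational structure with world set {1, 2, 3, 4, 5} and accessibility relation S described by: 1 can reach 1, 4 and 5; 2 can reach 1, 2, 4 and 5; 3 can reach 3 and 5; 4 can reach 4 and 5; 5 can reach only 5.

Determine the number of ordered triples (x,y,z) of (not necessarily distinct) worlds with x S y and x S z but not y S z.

11

Enumerating: (1,4,1), (1,5,1), (1,5,4), (2,1,2), (2,4,1), (2,4,2), (2,5,1), (2,5,2), (2,5,4), (3,5,3), (4,5,4).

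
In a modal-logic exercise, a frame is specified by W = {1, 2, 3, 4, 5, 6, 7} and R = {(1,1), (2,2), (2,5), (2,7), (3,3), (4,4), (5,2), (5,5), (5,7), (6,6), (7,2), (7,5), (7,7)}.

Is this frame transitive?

Yes

Transitive: yes — every two-step R-path is closed by a direct edge.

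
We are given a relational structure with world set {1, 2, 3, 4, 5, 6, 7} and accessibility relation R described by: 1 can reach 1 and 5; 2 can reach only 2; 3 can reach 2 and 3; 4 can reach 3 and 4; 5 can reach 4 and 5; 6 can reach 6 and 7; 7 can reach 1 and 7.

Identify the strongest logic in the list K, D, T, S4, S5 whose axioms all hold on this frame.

Serial (axiom D): yes — every world has a successor (e.g. 1 R 1).
Reflexive (axiom T): yes — every world is R-related to itself.
Transitive (axiom 4): no — 1 R 5 and 5 R 4, but not 1 R 4.
Euclidean (axiom 5): no — 1 R 5 and 1 R 1, but not 5 R 1.
So F validates K, D, T; S4 would additionally require R to be transitive. The strongest is T.

T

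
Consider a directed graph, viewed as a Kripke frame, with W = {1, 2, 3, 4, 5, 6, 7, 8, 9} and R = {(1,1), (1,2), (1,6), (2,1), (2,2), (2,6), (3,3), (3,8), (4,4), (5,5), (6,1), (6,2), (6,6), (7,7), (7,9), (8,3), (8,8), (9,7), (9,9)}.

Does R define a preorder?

Reflexive: yes — every world is R-related to itself.
Transitive: yes — every two-step R-path is closed by a direct edge.
So R is a preorder.

Yes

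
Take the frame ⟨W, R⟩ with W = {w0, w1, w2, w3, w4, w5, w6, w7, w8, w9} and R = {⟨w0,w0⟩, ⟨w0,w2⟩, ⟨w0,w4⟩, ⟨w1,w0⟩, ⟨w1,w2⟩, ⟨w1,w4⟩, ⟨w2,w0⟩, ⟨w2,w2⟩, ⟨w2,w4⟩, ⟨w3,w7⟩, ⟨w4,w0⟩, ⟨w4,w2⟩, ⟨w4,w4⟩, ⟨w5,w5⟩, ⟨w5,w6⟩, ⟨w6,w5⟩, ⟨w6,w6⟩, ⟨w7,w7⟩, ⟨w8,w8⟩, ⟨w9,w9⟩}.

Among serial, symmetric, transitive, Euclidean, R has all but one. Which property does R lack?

symmetric

Serial: yes — every world has a successor (e.g. w0 R w0).
Symmetric: no — w1 R w0 but not w0 R w1.
Transitive: yes — every two-step R-path is closed by a direct edge.
Euclidean: yes — any two successors of a common world are R-related.
Only symmetric fails.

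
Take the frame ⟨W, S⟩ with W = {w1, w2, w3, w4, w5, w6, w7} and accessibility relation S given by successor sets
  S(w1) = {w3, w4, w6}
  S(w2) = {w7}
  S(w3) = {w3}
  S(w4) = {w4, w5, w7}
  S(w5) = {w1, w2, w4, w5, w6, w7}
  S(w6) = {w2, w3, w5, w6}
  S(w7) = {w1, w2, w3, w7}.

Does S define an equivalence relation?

No

Reflexive: no — w1 is not related to itself.
Symmetric: no — w1 S w3 but not w3 S w1.
Transitive: no — w1 S w4 and w4 S w5, but not w1 S w5.
So S is not an equivalence relation.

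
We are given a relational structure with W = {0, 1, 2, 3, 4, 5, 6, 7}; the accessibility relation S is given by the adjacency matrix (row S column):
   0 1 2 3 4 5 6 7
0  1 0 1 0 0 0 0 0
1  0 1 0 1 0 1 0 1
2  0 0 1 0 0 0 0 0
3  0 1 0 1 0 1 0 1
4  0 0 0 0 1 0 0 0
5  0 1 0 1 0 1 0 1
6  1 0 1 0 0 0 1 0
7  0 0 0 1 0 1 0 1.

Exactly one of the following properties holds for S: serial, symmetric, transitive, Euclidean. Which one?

serial

Serial: yes — every world has a successor (e.g. 0 S 0).
Symmetric: no — 0 S 2 but not 2 S 0.
Transitive: no — 7 S 3 and 3 S 1, but not 7 S 1.
Euclidean: no — 3 S 7 and 3 S 1, but not 7 S 1.
Only serial holds.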